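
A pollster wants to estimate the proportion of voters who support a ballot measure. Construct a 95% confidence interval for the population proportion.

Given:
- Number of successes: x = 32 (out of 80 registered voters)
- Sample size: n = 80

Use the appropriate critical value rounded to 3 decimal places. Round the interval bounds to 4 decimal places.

Sample proportion: p̂ = 32/80 = 0.400000

Check conditions for normal approximation:
  np̂ = 32 ≥ 10 ✓
  n(1-p̂) = 48 ≥ 10 ✓

The sample is large enough, so use a z-interval (normal approximation) for the proportion.

For 95% confidence, z* = 1.96 (from standard normal table)

Standard error: SE = √(p̂(1-p̂)/n) = √(0.400000×0.600000/80) = 0.05477226

Margin of error: E = z* × SE = 1.96 × 0.05477226 = 0.107354

Z-interval: p̂ ± E = 0.400000 ± 0.107354 = (0.292646, 0.507354)

Rounded to 4 decimal places:

(0.2926, 0.5074)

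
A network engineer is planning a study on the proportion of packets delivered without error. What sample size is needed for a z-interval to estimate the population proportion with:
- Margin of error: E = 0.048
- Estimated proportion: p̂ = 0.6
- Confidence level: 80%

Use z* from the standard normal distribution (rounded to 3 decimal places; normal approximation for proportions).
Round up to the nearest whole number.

Using z* for proportion z-interval (normal approximation).

For 80% confidence, z* = 1.282 (from standard normal table)

Sample size formula for proportion z-interval: n = z*²p̂(1-p̂)/E²

n = 1.282² × 0.6 × 0.4 / 0.048²
  = 1.643524 × 0.24 / 0.002304
  = 171.2004

Round up to the nearest whole number: n = 172

172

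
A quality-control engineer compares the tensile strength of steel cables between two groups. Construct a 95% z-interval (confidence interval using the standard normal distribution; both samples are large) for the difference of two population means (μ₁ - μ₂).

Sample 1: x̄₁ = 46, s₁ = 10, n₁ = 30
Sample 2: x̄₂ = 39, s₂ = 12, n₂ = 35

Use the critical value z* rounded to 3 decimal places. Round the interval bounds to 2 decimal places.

Both samples are large (n₁ = 30 ≥ 30, n₂ = 35 ≥ 30), so a z-interval for the difference of means applies.

Point estimate: x̄₁ - x̄₂ = 46 - 39 = 7

Standard error: SE = √(s₁²/n₁ + s₂²/n₂)
= √(10²/30 + 12²/35)
= √(3.333333 + 4.114286)
= 2.729033

For 95% confidence, z* = 1.96 (from standard normal table)
Margin of error: E = z* × SE = 1.96 × 2.729033 = 5.3489

Z-interval: (x̄₁ - x̄₂) ± E = 7 ± 5.3489 = (1.6511, 12.3489)

Rounded to 2 decimal places:

(1.65, 12.35)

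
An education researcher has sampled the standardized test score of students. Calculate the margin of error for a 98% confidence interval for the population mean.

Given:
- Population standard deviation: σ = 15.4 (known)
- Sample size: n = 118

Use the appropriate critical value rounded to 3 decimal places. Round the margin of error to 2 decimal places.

The population standard deviation σ is known, so use the z-interval margin of error formula.

For 98% confidence, z* = 2.326 (from standard normal table)

Margin of error formula for z-interval: E = z* × σ/√n

E = 2.326 × 15.4/√118
  = 2.326 × 1.417685
  = 3.2975

Rounded to 2 decimal places:

3.30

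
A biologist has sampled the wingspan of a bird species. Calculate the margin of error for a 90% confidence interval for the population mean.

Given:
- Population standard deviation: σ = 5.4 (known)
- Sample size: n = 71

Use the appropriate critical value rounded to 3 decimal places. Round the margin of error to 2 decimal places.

The population standard deviation σ is known, so use the z-interval margin of error formula.

For 90% confidence, z* = 1.645 (from standard normal table)

Margin of error formula for z-interval: E = z* × σ/√n

E = 1.645 × 5.4/√71
  = 1.645 × 0.640862
  = 1.0542

Rounded to 2 decimal places:

1.05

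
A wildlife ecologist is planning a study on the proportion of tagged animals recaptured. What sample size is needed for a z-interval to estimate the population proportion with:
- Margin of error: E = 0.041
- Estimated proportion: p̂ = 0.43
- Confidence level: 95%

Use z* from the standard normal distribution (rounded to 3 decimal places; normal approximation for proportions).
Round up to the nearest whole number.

Using z* for proportion z-interval (normal approximation).

For 95% confidence, z* = 1.96 (from standard normal table)

Sample size formula for proportion z-interval: n = z*²p̂(1-p̂)/E²

n = 1.96² × 0.43 × 0.57 / 0.041²
  = 3.8416 × 0.2451 / 0.001681
  = 560.1286

Round up to the nearest whole number: n = 561

561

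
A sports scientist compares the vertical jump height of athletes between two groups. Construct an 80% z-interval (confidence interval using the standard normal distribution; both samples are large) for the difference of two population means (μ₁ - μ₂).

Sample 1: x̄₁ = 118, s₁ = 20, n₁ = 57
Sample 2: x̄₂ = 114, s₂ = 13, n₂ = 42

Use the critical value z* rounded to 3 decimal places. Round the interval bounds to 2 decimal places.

Both samples are large (n₁ = 57 ≥ 30, n₂ = 42 ≥ 30), so a z-interval for the difference of means applies.

Point estimate: x̄₁ - x̄₂ = 118 - 114 = 4

Standard error: SE = √(s₁²/n₁ + s₂²/n₂)
= √(20²/57 + 13²/42)
= √(7.017544 + 4.023810)
= 3.322853

For 80% confidence, z* = 1.282 (from standard normal table)
Margin of error: E = z* × SE = 1.282 × 3.322853 = 4.2599

Z-interval: (x̄₁ - x̄₂) ± E = 4 ± 4.2599 = (-0.2599, 8.2599)

Rounded to 2 decimal places:

(-0.26, 8.26)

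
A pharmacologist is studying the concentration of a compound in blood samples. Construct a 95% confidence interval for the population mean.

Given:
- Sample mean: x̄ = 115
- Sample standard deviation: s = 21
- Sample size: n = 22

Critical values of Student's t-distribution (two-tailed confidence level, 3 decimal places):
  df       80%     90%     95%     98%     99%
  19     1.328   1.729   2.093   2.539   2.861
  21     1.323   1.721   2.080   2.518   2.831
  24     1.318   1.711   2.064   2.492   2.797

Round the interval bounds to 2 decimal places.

The population standard deviation σ is unknown (only the sample standard deviation s is given), so use a t-interval with df = n - 1 = 22 - 1 = 21.

For 95% confidence with df = 21, t* = 2.080 (from t-table)

Standard error: SE = s/√n = 21/√22 = 4.477215

Margin of error: E = t* × SE = 2.080 × 4.477215 = 9.3126

T-interval: x̄ ± E = 115 ± 9.3126 = (105.6874, 124.3126)

Rounded to 2 decimal places:

(105.69, 124.31)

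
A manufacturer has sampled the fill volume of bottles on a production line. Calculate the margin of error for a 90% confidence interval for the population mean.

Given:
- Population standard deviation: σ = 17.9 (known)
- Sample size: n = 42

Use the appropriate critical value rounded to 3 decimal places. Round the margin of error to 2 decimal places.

The population standard deviation σ is known, so use the z-interval margin of error formula.

For 90% confidence, z* = 1.645 (from standard normal table)

Margin of error formula for z-interval: E = z* × σ/√n

E = 1.645 × 17.9/√42
  = 1.645 × 2.762030
  = 4.5435

Rounded to 2 decimal places:

4.54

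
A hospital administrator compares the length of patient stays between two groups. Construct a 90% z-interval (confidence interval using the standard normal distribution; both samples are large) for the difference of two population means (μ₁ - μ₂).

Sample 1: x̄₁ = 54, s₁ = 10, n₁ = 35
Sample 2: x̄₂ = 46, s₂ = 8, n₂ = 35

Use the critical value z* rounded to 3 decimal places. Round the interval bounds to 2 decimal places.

Both samples are large (n₁ = 35 ≥ 30, n₂ = 35 ≥ 30), so a z-interval for the difference of means applies.

Point estimate: x̄₁ - x̄₂ = 54 - 46 = 8

Standard error: SE = √(s₁²/n₁ + s₂²/n₂)
= √(10²/35 + 8²/35)
= √(2.857143 + 1.828571)
= 2.164651

For 90% confidence, z* = 1.645 (from standard normal table)
Margin of error: E = z* × SE = 1.645 × 2.164651 = 3.5609

Z-interval: (x̄₁ - x̄₂) ± E = 8 ± 3.5609 = (4.4391, 11.5609)

Rounded to 2 decimal places:

(4.44, 11.56)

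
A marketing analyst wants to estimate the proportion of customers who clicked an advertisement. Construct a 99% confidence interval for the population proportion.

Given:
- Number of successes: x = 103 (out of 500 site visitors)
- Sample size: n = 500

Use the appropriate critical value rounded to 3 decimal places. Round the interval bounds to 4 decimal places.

Sample proportion: p̂ = 103/500 = 0.206000

Check conditions for normal approximation:
  np̂ = 103 ≥ 10 ✓
  n(1-p̂) = 397 ≥ 10 ✓

The sample is large enough, so use a z-interval (normal approximation) for the proportion.

For 99% confidence, z* = 2.576 (from standard normal table)

Standard error: SE = √(p̂(1-p̂)/n) = √(0.206000×0.794000/500) = 0.01808668

Margin of error: E = z* × SE = 2.576 × 0.01808668 = 0.046591

Z-interval: p̂ ± E = 0.206000 ± 0.046591 = (0.159409, 0.252591)

Rounded to 4 decimal places:

(0.1594, 0.2526)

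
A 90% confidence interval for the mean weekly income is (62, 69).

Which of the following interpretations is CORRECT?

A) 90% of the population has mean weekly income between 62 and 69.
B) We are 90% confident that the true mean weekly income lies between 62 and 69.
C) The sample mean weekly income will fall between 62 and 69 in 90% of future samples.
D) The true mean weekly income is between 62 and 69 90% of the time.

A confidence interval represents our confidence in the procedure, not a probability statement about the parameter.

Key concept: If we repeated this sampling process many times and computed a 90% CI each time, about 90% of those intervals would contain the true population parameter.

For this specific interval (62, 69):
- Midpoint (point estimate): 65.5
- Margin of error: 3.5

The correct interpretation is the one stating confidence that the true parameter lies in the interval — option B.

B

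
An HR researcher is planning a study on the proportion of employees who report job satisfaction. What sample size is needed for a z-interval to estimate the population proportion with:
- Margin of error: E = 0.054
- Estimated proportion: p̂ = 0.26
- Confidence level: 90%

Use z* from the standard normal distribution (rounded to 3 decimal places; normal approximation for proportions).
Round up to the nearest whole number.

Using z* for proportion z-interval (normal approximation).

For 90% confidence, z* = 1.645 (from standard normal table)

Sample size formula for proportion z-interval: n = z*²p̂(1-p̂)/E²

n = 1.645² × 0.26 × 0.74 / 0.054²
  = 2.706025 × 0.1924 / 0.002916
  = 178.5457

Round up to the nearest whole number: n = 179

179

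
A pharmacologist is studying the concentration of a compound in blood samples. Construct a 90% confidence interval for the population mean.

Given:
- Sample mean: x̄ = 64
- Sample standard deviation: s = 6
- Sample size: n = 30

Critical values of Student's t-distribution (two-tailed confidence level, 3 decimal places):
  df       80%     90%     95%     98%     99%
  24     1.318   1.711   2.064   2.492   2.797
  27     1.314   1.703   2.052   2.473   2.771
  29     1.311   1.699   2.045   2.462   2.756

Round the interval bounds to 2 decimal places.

The population standard deviation σ is unknown (only the sample standard deviation s is given), so use a t-interval with df = n - 1 = 30 - 1 = 29.

For 90% confidence with df = 29, t* = 1.699 (from t-table)

Standard error: SE = s/√n = 6/√30 = 1.095445

Margin of error: E = t* × SE = 1.699 × 1.095445 = 1.8612

T-interval: x̄ ± E = 64 ± 1.8612 = (62.1388, 65.8612)

Rounded to 2 decimal places:

(62.14, 65.86)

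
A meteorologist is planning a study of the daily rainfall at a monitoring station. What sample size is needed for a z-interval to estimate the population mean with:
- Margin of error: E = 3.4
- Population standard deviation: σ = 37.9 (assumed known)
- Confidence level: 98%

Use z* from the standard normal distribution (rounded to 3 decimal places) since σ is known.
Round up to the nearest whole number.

Using z* since population σ is known (z-interval formula).

For 98% confidence, z* = 2.326 (from standard normal table)

Sample size formula for z-interval: n = (z*σ/E)²

n = (2.326 × 37.9 / 3.4)²
  = (25.928059)²
  = 672.2642

Round up to the nearest whole number: n = 673

673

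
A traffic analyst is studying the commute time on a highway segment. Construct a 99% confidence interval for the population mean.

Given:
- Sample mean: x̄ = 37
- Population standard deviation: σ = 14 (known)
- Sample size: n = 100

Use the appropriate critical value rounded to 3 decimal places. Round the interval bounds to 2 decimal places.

The population standard deviation σ is known, so use a z-interval (standard normal critical value).

For 99% confidence, z* = 2.576 (from standard normal table)

Standard error: SE = σ/√n = 14/√100 = 1.400000

Margin of error: E = z* × SE = 2.576 × 1.400000 = 3.6064

Z-interval: x̄ ± E = 37 ± 3.6064 = (33.3936, 40.6064)

Rounded to 2 decimal places:

(33.39, 40.61)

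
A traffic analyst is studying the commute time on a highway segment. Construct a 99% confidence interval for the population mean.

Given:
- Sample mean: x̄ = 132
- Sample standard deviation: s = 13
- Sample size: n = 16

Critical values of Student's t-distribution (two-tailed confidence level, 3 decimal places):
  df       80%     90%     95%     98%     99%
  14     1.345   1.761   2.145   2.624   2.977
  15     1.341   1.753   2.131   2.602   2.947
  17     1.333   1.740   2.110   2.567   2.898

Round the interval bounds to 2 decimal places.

The population standard deviation σ is unknown (only the sample standard deviation s is given), so use a t-interval with df = n - 1 = 16 - 1 = 15.

For 99% confidence with df = 15, t* = 2.947 (from t-table)

Standard error: SE = s/√n = 13/√16 = 3.250000

Margin of error: E = t* × SE = 2.947 × 3.250000 = 9.5777

T-interval: x̄ ± E = 132 ± 9.5777 = (122.4223, 141.5778)

Rounded to 2 decimal places:

(122.42, 141.58)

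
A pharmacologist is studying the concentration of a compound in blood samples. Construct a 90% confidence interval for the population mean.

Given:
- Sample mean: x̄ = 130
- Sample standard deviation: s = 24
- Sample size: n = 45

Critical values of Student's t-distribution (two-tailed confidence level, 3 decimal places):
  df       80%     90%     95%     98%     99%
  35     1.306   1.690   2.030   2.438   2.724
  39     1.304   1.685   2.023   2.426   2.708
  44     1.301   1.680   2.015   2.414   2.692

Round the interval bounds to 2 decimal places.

The population standard deviation σ is unknown (only the sample standard deviation s is given), so use a t-interval with df = n - 1 = 45 - 1 = 44.

For 90% confidence with df = 44, t* = 1.680 (from t-table)

Standard error: SE = s/√n = 24/√45 = 3.577709

Margin of error: E = t* × SE = 1.680 × 3.577709 = 6.0106

T-interval: x̄ ± E = 130 ± 6.0106 = (123.9894, 136.0106)

Rounded to 2 decimal places:

(123.99, 136.01)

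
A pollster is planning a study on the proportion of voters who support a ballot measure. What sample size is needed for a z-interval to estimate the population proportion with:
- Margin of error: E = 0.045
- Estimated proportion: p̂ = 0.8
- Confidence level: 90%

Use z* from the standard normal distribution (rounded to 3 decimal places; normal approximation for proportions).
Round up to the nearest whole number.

Using z* for proportion z-interval (normal approximation).

For 90% confidence, z* = 1.645 (from standard normal table)

Sample size formula for proportion z-interval: n = z*²p̂(1-p̂)/E²

n = 1.645² × 0.8 × 0.2 / 0.045²
  = 2.706025 × 0.16 / 0.002025
  = 213.8094

Round up to the nearest whole number: n = 214

214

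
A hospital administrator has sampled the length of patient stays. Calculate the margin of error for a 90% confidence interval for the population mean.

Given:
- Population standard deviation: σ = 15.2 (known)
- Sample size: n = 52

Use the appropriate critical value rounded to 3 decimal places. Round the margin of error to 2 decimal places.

The population standard deviation σ is known, so use the z-interval margin of error formula.

For 90% confidence, z* = 1.645 (from standard normal table)

Margin of error formula for z-interval: E = z* × σ/√n

E = 1.645 × 15.2/√52
  = 1.645 × 2.107861
  = 3.4674

Rounded to 2 decimal places:

3.47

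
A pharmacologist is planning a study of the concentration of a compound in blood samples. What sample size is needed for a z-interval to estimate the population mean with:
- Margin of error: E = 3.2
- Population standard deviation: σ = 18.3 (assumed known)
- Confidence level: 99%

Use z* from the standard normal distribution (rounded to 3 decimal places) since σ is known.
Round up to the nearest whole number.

Using z* since population σ is known (z-interval formula).

For 99% confidence, z* = 2.576 (from standard normal table)

Sample size formula for z-interval: n = (z*σ/E)²

n = (2.576 × 18.3 / 3.2)²
  = (14.731500)²
  = 217.0171

Round up to the nearest whole number: n = 218

218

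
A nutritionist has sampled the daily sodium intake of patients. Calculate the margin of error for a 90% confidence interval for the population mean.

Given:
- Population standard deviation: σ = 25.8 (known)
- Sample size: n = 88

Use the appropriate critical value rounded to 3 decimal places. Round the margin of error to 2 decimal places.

The population standard deviation σ is known, so use the z-interval margin of error formula.

For 90% confidence, z* = 1.645 (from standard normal table)

Margin of error formula for z-interval: E = z* × σ/√n

E = 1.645 × 25.8/√88
  = 1.645 × 2.750289
  = 4.5242

Rounded to 2 decimal places:

4.52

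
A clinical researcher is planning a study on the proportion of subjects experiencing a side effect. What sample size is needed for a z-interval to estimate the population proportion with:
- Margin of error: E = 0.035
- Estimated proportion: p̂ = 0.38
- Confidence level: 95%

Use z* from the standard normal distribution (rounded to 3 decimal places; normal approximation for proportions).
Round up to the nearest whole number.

Using z* for proportion z-interval (normal approximation).

For 95% confidence, z* = 1.96 (from standard normal table)

Sample size formula for proportion z-interval: n = z*²p̂(1-p̂)/E²

n = 1.96² × 0.38 × 0.62 / 0.035²
  = 3.8416 × 0.2356 / 0.001225
  = 738.8416

Round up to the nearest whole number: n = 739

739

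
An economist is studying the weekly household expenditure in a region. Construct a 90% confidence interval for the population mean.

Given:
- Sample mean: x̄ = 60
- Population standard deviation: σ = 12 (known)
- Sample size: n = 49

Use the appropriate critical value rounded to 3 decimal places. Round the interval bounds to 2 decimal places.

The population standard deviation σ is known, so use a z-interval (standard normal critical value).

For 90% confidence, z* = 1.645 (from standard normal table)

Standard error: SE = σ/√n = 12/√49 = 1.714286

Margin of error: E = z* × SE = 1.645 × 1.714286 = 2.8200

Z-interval: x̄ ± E = 60 ± 2.8200 = (57.1800, 62.8200)

Rounded to 2 decimal places:

(57.18, 62.82)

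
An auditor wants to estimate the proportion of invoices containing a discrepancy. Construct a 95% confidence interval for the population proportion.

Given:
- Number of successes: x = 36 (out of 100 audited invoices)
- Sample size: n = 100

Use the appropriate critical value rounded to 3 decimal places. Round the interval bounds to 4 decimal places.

Sample proportion: p̂ = 36/100 = 0.360000

Check conditions for normal approximation:
  np̂ = 36 ≥ 10 ✓
  n(1-p̂) = 64 ≥ 10 ✓

The sample is large enough, so use a z-interval (normal approximation) for the proportion.

For 95% confidence, z* = 1.96 (from standard normal table)

Standard error: SE = √(p̂(1-p̂)/n) = √(0.360000×0.640000/100) = 0.04800000

Margin of error: E = z* × SE = 1.96 × 0.04800000 = 0.094080

Z-interval: p̂ ± E = 0.360000 ± 0.094080 = (0.265920, 0.454080)

Rounded to 4 decimal places:

(0.2659, 0.4541)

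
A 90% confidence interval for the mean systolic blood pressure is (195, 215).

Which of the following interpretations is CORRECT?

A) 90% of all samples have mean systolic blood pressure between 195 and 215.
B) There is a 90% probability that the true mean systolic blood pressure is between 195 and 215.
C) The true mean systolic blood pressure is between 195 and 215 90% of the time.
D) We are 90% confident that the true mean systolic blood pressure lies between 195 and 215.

A confidence interval represents our confidence in the procedure, not a probability statement about the parameter.

Key concept: If we repeated this sampling process many times and computed a 90% CI each time, about 90% of those intervals would contain the true population parameter.

For this specific interval (195, 215):
- Midpoint (point estimate): 205
- Margin of error: 10

The correct interpretation is the one stating confidence that the true parameter lies in the interval — option D.

D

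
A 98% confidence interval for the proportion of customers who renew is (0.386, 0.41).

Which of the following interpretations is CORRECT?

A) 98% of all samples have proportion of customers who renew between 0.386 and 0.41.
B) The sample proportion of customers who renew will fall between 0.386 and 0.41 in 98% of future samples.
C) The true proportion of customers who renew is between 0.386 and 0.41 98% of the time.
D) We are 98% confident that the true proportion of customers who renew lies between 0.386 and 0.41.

A confidence interval represents our confidence in the procedure, not a probability statement about the parameter.

Key concept: If we repeated this sampling process many times and computed a 98% CI each time, about 98% of those intervals would contain the true population parameter.

For this specific interval (0.386, 0.41):
- Midpoint (point estimate): 0.398
- Margin of error: 0.012

The correct interpretation is the one stating confidence that the true parameter lies in the interval — option D.

D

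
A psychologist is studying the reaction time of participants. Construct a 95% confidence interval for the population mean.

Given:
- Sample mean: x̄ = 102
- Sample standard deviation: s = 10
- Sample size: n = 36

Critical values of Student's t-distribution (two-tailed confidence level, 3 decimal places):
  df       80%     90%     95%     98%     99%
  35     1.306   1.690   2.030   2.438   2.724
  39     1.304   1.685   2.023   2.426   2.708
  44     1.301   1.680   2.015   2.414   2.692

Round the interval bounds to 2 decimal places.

The population standard deviation σ is unknown (only the sample standard deviation s is given), so use a t-interval with df = n - 1 = 36 - 1 = 35.

For 95% confidence with df = 35, t* = 2.030 (from t-table)

Standard error: SE = s/√n = 10/√36 = 1.666667

Margin of error: E = t* × SE = 2.030 × 1.666667 = 3.3833

T-interval: x̄ ± E = 102 ± 3.3833 = (98.6167, 105.3833)

Rounded to 2 decimal places:

(98.62, 105.38)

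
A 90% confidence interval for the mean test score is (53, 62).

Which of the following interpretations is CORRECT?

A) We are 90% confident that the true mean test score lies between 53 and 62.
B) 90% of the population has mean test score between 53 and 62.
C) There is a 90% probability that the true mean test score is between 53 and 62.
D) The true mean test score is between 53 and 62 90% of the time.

A confidence interval represents our confidence in the procedure, not a probability statement about the parameter.

Key concept: If we repeated this sampling process many times and computed a 90% CI each time, about 90% of those intervals would contain the true population parameter.

For this specific interval (53, 62):
- Midpoint (point estimate): 57.5
- Margin of error: 4.5

The correct interpretation is the one stating confidence that the true parameter lies in the interval — option A.

A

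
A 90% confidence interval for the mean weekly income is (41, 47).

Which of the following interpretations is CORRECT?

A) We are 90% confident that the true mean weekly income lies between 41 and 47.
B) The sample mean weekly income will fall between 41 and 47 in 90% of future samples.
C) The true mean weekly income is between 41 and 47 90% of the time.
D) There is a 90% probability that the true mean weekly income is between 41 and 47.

A confidence interval represents our confidence in the procedure, not a probability statement about the parameter.

Key concept: If we repeated this sampling process many times and computed a 90% CI each time, about 90% of those intervals would contain the true population parameter.

For this specific interval (41, 47):
- Midpoint (point estimate): 44
- Margin of error: 3

The correct interpretation is the one stating confidence that the true parameter lies in the interval — option A.

A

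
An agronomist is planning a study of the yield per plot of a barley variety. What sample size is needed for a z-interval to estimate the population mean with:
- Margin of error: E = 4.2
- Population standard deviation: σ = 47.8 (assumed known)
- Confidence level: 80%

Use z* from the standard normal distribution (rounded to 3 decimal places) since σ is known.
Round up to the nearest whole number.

Using z* since population σ is known (z-interval formula).

For 80% confidence, z* = 1.282 (from standard normal table)

Sample size formula for z-interval: n = (z*σ/E)²

n = (1.282 × 47.8 / 4.2)²
  = (14.590381)²
  = 212.8792

Round up to the nearest whole number: n = 213

213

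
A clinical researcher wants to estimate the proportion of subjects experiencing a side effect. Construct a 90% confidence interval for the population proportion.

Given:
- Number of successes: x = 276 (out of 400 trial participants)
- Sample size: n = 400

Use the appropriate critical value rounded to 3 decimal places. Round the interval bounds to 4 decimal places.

Sample proportion: p̂ = 276/400 = 0.690000

Check conditions for normal approximation:
  np̂ = 276 ≥ 10 ✓
  n(1-p̂) = 124 ≥ 10 ✓

The sample is large enough, so use a z-interval (normal approximation) for the proportion.

For 90% confidence, z* = 1.645 (from standard normal table)

Standard error: SE = √(p̂(1-p̂)/n) = √(0.690000×0.310000/400) = 0.02312466

Margin of error: E = z* × SE = 1.645 × 0.02312466 = 0.038040

Z-interval: p̂ ± E = 0.690000 ± 0.038040 = (0.651960, 0.728040)

Rounded to 4 decimal places:

(0.6520, 0.7280)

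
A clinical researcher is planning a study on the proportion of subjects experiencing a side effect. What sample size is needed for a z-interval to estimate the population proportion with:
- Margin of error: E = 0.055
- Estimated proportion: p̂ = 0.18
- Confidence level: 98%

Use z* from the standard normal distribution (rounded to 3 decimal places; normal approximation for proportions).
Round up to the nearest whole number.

Using z* for proportion z-interval (normal approximation).

For 98% confidence, z* = 2.326 (from standard normal table)

Sample size formula for proportion z-interval: n = z*²p̂(1-p̂)/E²

n = 2.326² × 0.18 × 0.82 / 0.055²
  = 5.410276 × 0.1476 / 0.003025
  = 263.9857

Round up to the nearest whole number: n = 264

264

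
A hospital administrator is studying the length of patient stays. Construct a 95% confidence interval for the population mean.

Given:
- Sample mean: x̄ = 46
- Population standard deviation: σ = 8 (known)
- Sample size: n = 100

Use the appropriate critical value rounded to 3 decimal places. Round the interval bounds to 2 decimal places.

The population standard deviation σ is known, so use a z-interval (standard normal critical value).

For 95% confidence, z* = 1.96 (from standard normal table)

Standard error: SE = σ/√n = 8/√100 = 0.800000

Margin of error: E = z* × SE = 1.96 × 0.800000 = 1.5680

Z-interval: x̄ ± E = 46 ± 1.5680 = (44.4320, 47.5680)

Rounded to 2 decimal places:

(44.43, 47.57)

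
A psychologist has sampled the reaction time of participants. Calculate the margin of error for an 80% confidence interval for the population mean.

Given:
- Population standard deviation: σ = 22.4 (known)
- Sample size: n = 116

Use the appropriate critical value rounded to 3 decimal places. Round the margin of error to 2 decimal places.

The population standard deviation σ is known, so use the z-interval margin of error formula.

For 80% confidence, z* = 1.282 (from standard normal table)

Margin of error formula for z-interval: E = z* × σ/√n

E = 1.282 × 22.4/√116
  = 1.282 × 2.079788
  = 2.6663

Rounded to 2 decimal places:

2.67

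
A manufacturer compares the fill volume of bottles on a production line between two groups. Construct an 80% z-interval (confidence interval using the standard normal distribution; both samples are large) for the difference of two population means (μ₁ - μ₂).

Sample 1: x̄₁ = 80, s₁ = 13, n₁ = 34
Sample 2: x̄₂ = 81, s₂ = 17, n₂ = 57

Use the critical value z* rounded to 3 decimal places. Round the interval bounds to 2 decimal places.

Both samples are large (n₁ = 34 ≥ 30, n₂ = 57 ≥ 30), so a z-interval for the difference of means applies.

Point estimate: x̄₁ - x̄₂ = 80 - 81 = -1

Standard error: SE = √(s₁²/n₁ + s₂²/n₂)
= √(13²/34 + 17²/57)
= √(4.970588 + 5.070175)
= 3.168716

For 80% confidence, z* = 1.282 (from standard normal table)
Margin of error: E = z* × SE = 1.282 × 3.168716 = 4.0623

Z-interval: (x̄₁ - x̄₂) ± E = -1 ± 4.0623 = (-5.0623, 3.0623)

Rounded to 2 decimal places:

(-5.06, 3.06)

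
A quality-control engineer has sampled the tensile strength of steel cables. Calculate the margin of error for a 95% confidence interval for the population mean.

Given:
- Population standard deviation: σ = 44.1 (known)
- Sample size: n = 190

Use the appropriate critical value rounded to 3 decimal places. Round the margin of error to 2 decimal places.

The population standard deviation σ is known, so use the z-interval margin of error formula.

For 95% confidence, z* = 1.96 (from standard normal table)

Margin of error formula for z-interval: E = z* × σ/√n

E = 1.96 × 44.1/√190
  = 1.96 × 3.199350
  = 6.2707

Rounded to 2 decimal places:

6.27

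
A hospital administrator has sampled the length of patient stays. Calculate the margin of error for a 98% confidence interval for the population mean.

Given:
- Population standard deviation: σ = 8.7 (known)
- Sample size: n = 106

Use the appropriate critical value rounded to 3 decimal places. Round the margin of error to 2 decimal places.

The population standard deviation σ is known, so use the z-interval margin of error formula.

For 98% confidence, z* = 2.326 (from standard normal table)

Margin of error formula for z-interval: E = z* × σ/√n

E = 2.326 × 8.7/√106
  = 2.326 × 0.845019
  = 1.9655

Rounded to 2 decimal places:

1.97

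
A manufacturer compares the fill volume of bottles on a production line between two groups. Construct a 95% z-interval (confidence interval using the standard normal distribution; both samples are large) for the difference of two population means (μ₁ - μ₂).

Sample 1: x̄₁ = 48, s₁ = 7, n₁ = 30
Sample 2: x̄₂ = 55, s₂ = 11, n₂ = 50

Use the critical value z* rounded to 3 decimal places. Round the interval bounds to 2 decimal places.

Both samples are large (n₁ = 30 ≥ 30, n₂ = 50 ≥ 30), so a z-interval for the difference of means applies.

Point estimate: x̄₁ - x̄₂ = 48 - 55 = -7

Standard error: SE = √(s₁²/n₁ + s₂²/n₂)
= √(7²/30 + 11²/50)
= √(1.633333 + 2.420000)
= 2.013289

For 95% confidence, z* = 1.96 (from standard normal table)
Margin of error: E = z* × SE = 1.96 × 2.013289 = 3.9460

Z-interval: (x̄₁ - x̄₂) ± E = -7 ± 3.9460 = (-10.9460, -3.0540)

Rounded to 2 decimal places:

(-10.95, -3.05)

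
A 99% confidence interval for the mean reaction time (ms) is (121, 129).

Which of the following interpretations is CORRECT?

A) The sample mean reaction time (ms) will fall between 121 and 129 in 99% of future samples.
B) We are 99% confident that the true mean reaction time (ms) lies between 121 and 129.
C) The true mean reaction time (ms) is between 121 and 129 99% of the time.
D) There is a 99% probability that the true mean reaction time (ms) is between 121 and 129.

A confidence interval represents our confidence in the procedure, not a probability statement about the parameter.

Key concept: If we repeated this sampling process many times and computed a 99% CI each time, about 99% of those intervals would contain the true population parameter.

For this specific interval (121, 129):
- Midpoint (point estimate): 125
- Margin of error: 4

The correct interpretation is the one stating confidence that the true parameter lies in the interval — option B.

B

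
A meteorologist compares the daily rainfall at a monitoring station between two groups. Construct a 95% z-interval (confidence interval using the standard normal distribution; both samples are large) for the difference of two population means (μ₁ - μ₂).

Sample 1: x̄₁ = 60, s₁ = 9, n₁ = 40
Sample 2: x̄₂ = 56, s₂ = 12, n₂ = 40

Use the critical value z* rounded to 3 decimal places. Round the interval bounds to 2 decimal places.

Both samples are large (n₁ = 40 ≥ 30, n₂ = 40 ≥ 30), so a z-interval for the difference of means applies.

Point estimate: x̄₁ - x̄₂ = 60 - 56 = 4

Standard error: SE = √(s₁²/n₁ + s₂²/n₂)
= √(9²/40 + 12²/40)
= √(2.025000 + 3.600000)
= 2.371708

For 95% confidence, z* = 1.96 (from standard normal table)
Margin of error: E = z* × SE = 1.96 × 2.371708 = 4.6485

Z-interval: (x̄₁ - x̄₂) ± E = 4 ± 4.6485 = (-0.6485, 8.6485)

Rounded to 2 decimal places:

(-0.65, 8.65)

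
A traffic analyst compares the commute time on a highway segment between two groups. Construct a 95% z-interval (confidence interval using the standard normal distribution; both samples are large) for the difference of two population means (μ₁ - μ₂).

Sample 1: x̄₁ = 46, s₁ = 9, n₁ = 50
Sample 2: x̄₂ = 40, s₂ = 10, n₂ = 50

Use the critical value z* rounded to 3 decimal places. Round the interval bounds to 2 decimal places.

Both samples are large (n₁ = 50 ≥ 30, n₂ = 50 ≥ 30), so a z-interval for the difference of means applies.

Point estimate: x̄₁ - x̄₂ = 46 - 40 = 6

Standard error: SE = √(s₁²/n₁ + s₂²/n₂)
= √(9²/50 + 10²/50)
= √(1.620000 + 2.000000)
= 1.902630

For 95% confidence, z* = 1.96 (from standard normal table)
Margin of error: E = z* × SE = 1.96 × 1.902630 = 3.7292

Z-interval: (x̄₁ - x̄₂) ± E = 6 ± 3.7292 = (2.2708, 9.7292)

Rounded to 2 decimal places:

(2.27, 9.73)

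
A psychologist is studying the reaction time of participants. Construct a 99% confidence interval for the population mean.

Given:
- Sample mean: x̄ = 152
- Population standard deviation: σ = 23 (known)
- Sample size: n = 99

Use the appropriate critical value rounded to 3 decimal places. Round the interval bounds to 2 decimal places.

The population standard deviation σ is known, so use a z-interval (standard normal critical value).

For 99% confidence, z* = 2.576 (from standard normal table)

Standard error: SE = σ/√n = 23/√99 = 2.311587

Margin of error: E = z* × SE = 2.576 × 2.311587 = 5.9546

Z-interval: x̄ ± E = 152 ± 5.9546 = (146.0454, 157.9546)

Rounded to 2 decimal places:

(146.05, 157.95)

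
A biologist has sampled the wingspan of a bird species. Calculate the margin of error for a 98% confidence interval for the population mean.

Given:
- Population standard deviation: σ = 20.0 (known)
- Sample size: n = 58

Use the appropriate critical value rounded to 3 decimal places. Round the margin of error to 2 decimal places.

The population standard deviation σ is known, so use the z-interval margin of error formula.

For 98% confidence, z* = 2.326 (from standard normal table)

Margin of error formula for z-interval: E = z* × σ/√n

E = 2.326 × 20.0/√58
  = 2.326 × 2.626129
  = 6.1084

Rounded to 2 decimal places:

6.11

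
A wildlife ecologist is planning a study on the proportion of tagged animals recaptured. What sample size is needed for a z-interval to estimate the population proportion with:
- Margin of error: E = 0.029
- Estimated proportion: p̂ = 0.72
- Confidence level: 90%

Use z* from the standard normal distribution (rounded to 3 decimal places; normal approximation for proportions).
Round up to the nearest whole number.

Using z* for proportion z-interval (normal approximation).

For 90% confidence, z* = 1.645 (from standard normal table)

Sample size formula for proportion z-interval: n = z*²p̂(1-p̂)/E²

n = 1.645² × 0.72 × 0.28 / 0.029²
  = 2.706025 × 0.2016 / 0.000841
  = 648.6738

Round up to the nearest whole number: n = 649

649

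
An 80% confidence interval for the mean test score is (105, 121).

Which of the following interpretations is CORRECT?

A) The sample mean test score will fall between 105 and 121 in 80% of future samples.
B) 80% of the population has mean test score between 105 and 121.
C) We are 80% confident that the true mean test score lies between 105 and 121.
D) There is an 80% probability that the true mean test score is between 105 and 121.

A confidence interval represents our confidence in the procedure, not a probability statement about the parameter.

Key concept: If we repeated this sampling process many times and computed an 80% CI each time, about 80% of those intervals would contain the true population parameter.

For this specific interval (105, 121):
- Midpoint (point estimate): 113
- Margin of error: 8

The correct interpretation is the one stating confidence that the true parameter lies in the interval — option C.

C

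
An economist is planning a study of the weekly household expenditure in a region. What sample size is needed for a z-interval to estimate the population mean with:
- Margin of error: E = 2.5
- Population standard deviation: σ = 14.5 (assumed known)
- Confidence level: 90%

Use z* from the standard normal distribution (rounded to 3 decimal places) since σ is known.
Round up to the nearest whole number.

Using z* since population σ is known (z-interval formula).

For 90% confidence, z* = 1.645 (from standard normal table)

Sample size formula for z-interval: n = (z*σ/E)²

n = (1.645 × 14.5 / 2.5)²
  = (9.541000)²
  = 91.0307

Round up to the nearest whole number: n = 92

92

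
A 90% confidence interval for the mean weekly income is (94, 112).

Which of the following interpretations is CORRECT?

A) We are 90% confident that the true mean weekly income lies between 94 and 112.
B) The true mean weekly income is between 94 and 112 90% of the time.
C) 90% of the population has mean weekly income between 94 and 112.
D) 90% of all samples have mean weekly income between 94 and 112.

A confidence interval represents our confidence in the procedure, not a probability statement about the parameter.

Key concept: If we repeated this sampling process many times and computed a 90% CI each time, about 90% of those intervals would contain the true population parameter.

For this specific interval (94, 112):
- Midpoint (point estimate): 103
- Margin of error: 9

The correct interpretation is the one stating confidence that the true parameter lies in the interval — option A.

A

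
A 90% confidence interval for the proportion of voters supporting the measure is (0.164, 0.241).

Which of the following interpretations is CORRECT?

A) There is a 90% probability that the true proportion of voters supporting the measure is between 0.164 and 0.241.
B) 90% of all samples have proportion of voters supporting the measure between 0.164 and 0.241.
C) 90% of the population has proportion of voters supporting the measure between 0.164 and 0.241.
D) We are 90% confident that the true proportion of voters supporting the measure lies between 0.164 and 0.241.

A confidence interval represents our confidence in the procedure, not a probability statement about the parameter.

Key concept: If we repeated this sampling process many times and computed a 90% CI each time, about 90% of those intervals would contain the true population parameter.

For this specific interval (0.164, 0.241):
- Midpoint (point estimate): 0.2025
- Margin of error: 0.0385

The correct interpretation is the one stating confidence that the true parameter lies in the interval — option D.

D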